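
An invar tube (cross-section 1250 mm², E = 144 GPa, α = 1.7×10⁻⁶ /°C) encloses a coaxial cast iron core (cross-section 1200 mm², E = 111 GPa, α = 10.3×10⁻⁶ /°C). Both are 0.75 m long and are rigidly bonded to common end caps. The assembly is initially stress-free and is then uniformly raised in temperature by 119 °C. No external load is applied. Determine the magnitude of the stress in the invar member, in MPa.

σ ≈ 62.7 MPa (tensile)

Both members must finish at the same length. With the larger α, the cast iron tends to over-expand; the plates restrain it, putting the cast iron in compression and the invar in tension. With no external load the two internal forces are equal and opposite, magnitude P.
Equating the net (thermal + elastic) strains gives |α₁ − α₂|·ΔT = P·[1/(A₁E₁) + 1/(A₂E₂)].
|α₁ − α₂|·ΔT = 8.6×10⁻⁶ × 119 = 0.001023.
1/(A₁E₁) + 1/(A₂E₂) = 1/(1250×144×10³) + 1/(1200×111×10³) = 1.306×10⁻⁸ N⁻¹.
P = 0.001023 / 1.306×10⁻⁸ = 78340 N = 78.34 kN.
σ_{invar} = P/A₁ = 78340/1250 = 62.67 MPa, tensile.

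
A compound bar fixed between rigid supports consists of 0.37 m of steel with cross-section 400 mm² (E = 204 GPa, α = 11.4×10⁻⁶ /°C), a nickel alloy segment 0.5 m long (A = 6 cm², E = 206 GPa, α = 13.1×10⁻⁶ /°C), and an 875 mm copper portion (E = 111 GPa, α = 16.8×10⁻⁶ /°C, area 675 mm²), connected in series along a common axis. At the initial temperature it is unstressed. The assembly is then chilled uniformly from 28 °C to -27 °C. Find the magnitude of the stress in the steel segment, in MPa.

σ ≈ 173 MPa (tensile)

Free thermal contraction of the whole bar: Σ αᵢΔT Lᵢ = 11.4×10⁻⁶×55×370 + 13.1×10⁻⁶×55×500 + 16.8×10⁻⁶×55×875 = 1.401 mm.
The rigid supports impose zero overall length change; the single axial force P common to all segments must satisfy P Σ Lᵢ/(AᵢEᵢ) = δ_free.
Σ Lᵢ/(AᵢEᵢ) = 370/(400×204×10³) + 500/(600×206×10³) + 875/(675×111×10³) = 2.026×10⁻⁵ mm/N.
Hence P = δ_free / Σ(L/AE) = 1.401/2.026×10⁻⁵ = 69.15 kN (tensile).
σ_{steel} = P / A = 69150 / 400 = 172.9 MPa.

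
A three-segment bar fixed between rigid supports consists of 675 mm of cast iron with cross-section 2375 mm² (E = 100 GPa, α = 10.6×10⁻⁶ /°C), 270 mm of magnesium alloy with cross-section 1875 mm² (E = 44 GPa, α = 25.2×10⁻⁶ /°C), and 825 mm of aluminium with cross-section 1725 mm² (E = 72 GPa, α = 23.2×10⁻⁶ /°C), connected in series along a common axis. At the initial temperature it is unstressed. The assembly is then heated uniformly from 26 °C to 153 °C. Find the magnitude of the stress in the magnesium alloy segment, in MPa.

Free thermal expansion of the whole bar: Σ αᵢΔT Lᵢ = 10.6×10⁻⁶×127×675 + 25.2×10⁻⁶×127×270 + 23.2×10⁻⁶×127×825 = 4.204 mm.
Since the ends are fixed, an axial force P builds up, equal in every segment, with P · Σ Lᵢ/(AᵢEᵢ) = δ_free.
The series flexibility is Σ Lᵢ/(AᵢEᵢ) = 675/(2375×100×10³) + 270/(1875×44×10³) + 825/(1725×72×10³) = 1.276×10⁻⁵ mm/N.
So P = 4.204 / 1.276×10⁻⁵ = 329.5 kN, compressive.
σ_{magnesium alloy} = P / A = 329500 / 1875 = 175.7 MPa.

σ ≈ 176 MPa (compressive)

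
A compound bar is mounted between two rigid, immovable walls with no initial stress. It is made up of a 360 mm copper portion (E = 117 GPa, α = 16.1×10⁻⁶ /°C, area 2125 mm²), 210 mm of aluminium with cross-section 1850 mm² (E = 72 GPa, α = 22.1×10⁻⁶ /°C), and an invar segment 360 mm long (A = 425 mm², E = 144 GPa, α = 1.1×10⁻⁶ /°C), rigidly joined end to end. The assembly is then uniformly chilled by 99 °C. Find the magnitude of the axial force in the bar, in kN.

P ≈ 120 kN (tensile)

Free thermal contraction of the whole bar: Σ αᵢΔT Lᵢ = 16.1×10⁻⁶×99×360 + 22.1×10⁻⁶×99×210 + 1.1×10⁻⁶×99×360 = 1.072 mm.
The rigid supports impose zero overall length change; the single axial force P common to all segments must satisfy P Σ Lᵢ/(AᵢEᵢ) = δ_free.
Σ Lᵢ/(AᵢEᵢ) = 360/(2125×117×10³) + 210/(1850×72×10³) + 360/(425×144×10³) = 8.907×10⁻⁶ mm/N.
So P = 1.072 / 8.907×10⁻⁶ = 120.4 kN, tensile.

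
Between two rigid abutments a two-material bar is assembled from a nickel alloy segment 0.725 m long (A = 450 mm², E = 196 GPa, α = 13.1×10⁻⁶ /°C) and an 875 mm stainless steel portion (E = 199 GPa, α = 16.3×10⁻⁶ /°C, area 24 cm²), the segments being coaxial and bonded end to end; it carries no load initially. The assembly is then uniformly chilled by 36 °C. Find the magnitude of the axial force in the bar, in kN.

P ≈ 85.1 kN (tensile)

Free thermal contraction of the whole bar: Σ αᵢΔT Lᵢ = 13.1×10⁻⁶×36×725 + 16.3×10⁻⁶×36×875 = 0.8554 mm.
Since the ends are fixed, an axial force P builds up, equal in every segment, with P · Σ Lᵢ/(AᵢEᵢ) = δ_free.
The series flexibility is Σ Lᵢ/(AᵢEᵢ) = 725/(450×196×10³) + 875/(2400×199×10³) = 1.005×10⁻⁵ mm/N.
P = 0.8554 / 1.005×10⁻⁵ = 85090 N = 85.09 kN, tensile.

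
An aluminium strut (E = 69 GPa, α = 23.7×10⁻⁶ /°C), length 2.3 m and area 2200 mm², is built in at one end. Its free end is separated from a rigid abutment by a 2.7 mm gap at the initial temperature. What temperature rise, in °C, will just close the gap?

ΔT ≈ 49.5 °C

Contact occurs when the free expansion equals the gap: αΔT L = 2.7 mm.
So ΔT = g/(αL) = 2.7/(23.7×10⁻⁶ × 2300) = 49.53 °C.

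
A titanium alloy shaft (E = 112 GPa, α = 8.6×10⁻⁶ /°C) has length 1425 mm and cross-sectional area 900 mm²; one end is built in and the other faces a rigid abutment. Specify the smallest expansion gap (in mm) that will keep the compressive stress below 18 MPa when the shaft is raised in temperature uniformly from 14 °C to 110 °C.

g ≈ 0.947 mm

With no wall the shaft would lengthen by αΔT L = 8.6×10⁻⁶ × 96 × 1425 = 1.176 mm.
At the allowable stress the elastic shortening the wall may impose is σL/E = 18 × 1425 / (112×10³) = 0.229 mm.
So the gap has to take up the difference, g_min = δ_free − σL/E = 1.176 − 0.229 = 0.9475 mm.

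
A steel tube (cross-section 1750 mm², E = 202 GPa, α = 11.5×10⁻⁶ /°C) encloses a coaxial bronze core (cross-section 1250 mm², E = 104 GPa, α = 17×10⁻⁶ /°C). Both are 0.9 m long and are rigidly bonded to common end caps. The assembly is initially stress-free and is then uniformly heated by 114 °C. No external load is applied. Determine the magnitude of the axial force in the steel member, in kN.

Both members must finish at the same length. With the larger α, the bronze tends to over-expand; the plates restrain it, putting the bronze in compression and the steel in tension. With no external load the two internal forces are equal and opposite, magnitude P.
Setting the final lengths equal and cancelling L: (α₁ − α₂)ΔT = P/(A₁E₁) + P/(A₂E₂).
|α₁ − α₂|·ΔT = 5.5×10⁻⁶ × 114 = 0.000627.
1/(A₁E₁) + 1/(A₂E₂) = 1/(1750×202×10³) + 1/(1250×104×10³) = 1.052×10⁻⁸ N⁻¹.
So P = 0.000627 / 1.052×10⁻⁸ = 59.59 kN.

P ≈ 59.6 kN (tensile in the steel)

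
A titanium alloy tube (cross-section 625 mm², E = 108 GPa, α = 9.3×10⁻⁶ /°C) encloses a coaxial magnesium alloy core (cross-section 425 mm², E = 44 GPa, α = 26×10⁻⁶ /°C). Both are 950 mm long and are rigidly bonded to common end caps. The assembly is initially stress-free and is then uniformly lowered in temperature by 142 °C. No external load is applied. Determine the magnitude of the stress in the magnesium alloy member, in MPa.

Both members must finish at the same length. With the larger α, the magnesium alloy tends to over-contract; the plates restrain it, putting the magnesium alloy in tension and the titanium alloy in compression. With no external load the two internal forces are equal and opposite, magnitude P.
Equating the net (thermal + elastic) strains gives |α₁ − α₂|·ΔT = P·[1/(A₁E₁) + 1/(A₂E₂)].
|α₁ − α₂|·ΔT = 16.7×10⁻⁶ × 142 = 0.002371.
1/(A₁E₁) + 1/(A₂E₂) = 1/(625×108×10³) + 1/(425×44×10³) = 6.829×10⁻⁸ N⁻¹.
So P = 0.002371 / 6.829×10⁻⁸ = 34.73 kN.
σ_{magnesium alloy} = P/A₂ = 34730/425 = 81.71 MPa, tensile.

σ ≈ 81.7 MPa (tensile)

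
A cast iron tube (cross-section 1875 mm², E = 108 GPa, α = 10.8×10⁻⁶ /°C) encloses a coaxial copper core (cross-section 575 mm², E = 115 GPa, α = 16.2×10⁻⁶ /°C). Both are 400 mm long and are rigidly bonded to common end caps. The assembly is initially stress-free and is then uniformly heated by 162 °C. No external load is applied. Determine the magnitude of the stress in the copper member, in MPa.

Both members must finish at the same length. With the larger α, the copper tends to over-expand; the plates restrain it, putting the copper in compression and the cast iron in tension. With no external load the two internal forces are equal and opposite, magnitude P.
Setting the final lengths equal and cancelling L: (α₁ − α₂)ΔT = P/(A₁E₁) + P/(A₂E₂).
|α₁ − α₂|·ΔT = 5.4×10⁻⁶ × 162 = 0.0008748.
1/(A₁E₁) + 1/(A₂E₂) = 1/(1875×108×10³) + 1/(575×115×10³) = 2.006×10⁻⁸ N⁻¹.
So P = 0.0008748 / 2.006×10⁻⁸ = 43.61 kN.
σ_{copper} = P/A₂ = 43610/575 = 75.84 MPa, compressive.

σ ≈ 75.8 MPa (compressive)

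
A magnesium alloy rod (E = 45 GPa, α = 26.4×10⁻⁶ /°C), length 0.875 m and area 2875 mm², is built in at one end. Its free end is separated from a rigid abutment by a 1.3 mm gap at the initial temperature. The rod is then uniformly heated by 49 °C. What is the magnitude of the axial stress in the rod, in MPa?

If the wall were absent the rod would grow by αΔT L = 26.4×10⁻⁶ × 49 × 875 = 1.132 mm.
This is smaller than the 1.3 mm clearance, so the rod expands freely without reaching the stop — the stress is zero.

σ ≈ 0 MPa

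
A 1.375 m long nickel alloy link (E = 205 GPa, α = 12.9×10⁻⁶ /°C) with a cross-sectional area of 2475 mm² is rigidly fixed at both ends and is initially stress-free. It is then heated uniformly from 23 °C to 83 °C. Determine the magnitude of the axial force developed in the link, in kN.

Full restraint means ε = 0, so the stress is σ = EαΔT = 205×10³ × 12.9×10⁻⁶ × 60 = 158.7 MPa.
P = AEαΔT = 2475 × 205×10³ × 12.9×10⁻⁶ × 60 = 392.7 kN (compressive).

P ≈ 393 kN (compressive)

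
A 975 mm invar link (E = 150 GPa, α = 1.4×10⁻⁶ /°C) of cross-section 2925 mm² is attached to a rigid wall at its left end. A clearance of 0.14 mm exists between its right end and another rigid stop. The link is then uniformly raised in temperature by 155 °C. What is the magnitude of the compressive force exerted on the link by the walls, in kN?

P ≈ 32.2 kN

If the wall were absent the link would grow by αΔT L = 1.4×10⁻⁶ × 155 × 975 = 0.2116 mm.
The gap closes (δ_free > 0.14 mm) and the wall then resists a further 0.2116 − 0.14 = 0.07157 mm of expansion.
Compatibility: PL/(AE) = 0.07157 mm, so σ = P/A = E × (0.07157/975) = 11.01 MPa.
Force on the wall = σA = 11.01 × 2925 mm² = 32.21 kN.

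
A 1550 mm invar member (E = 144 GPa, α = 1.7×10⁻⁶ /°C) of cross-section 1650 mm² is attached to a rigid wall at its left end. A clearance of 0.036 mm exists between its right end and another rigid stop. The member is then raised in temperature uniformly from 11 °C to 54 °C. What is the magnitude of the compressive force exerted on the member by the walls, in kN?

Free thermal elongation = αΔT L = 1.7×10⁻⁶ × 43 × 1550 = 0.1133 mm.
The gap closes (δ_free > 0.036 mm) and the wall then resists a further 0.1133 − 0.036 = 0.0773 mm of expansion.
Compatibility: PL/(AE) = 0.0773 mm, so σ = P/A = E × (0.0773/1550) = 7.182 MPa.
Force on the wall = σA = 7.182 × 1650 mm² = 11.85 kN.

P ≈ 11.9 kN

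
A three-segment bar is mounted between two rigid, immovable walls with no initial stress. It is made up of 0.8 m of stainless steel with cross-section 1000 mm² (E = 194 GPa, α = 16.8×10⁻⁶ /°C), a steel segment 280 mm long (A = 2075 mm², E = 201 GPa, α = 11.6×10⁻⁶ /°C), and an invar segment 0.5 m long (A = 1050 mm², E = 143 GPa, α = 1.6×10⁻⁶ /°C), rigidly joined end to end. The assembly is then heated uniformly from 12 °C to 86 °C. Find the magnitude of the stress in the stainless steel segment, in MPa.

With the walls removed the bar would change length by δ_free = Σ αᵢΔT Lᵢ = 16.8×10⁻⁶×74×800 + 11.6×10⁻⁶×74×280 + 1.6×10⁻⁶×74×500 = 1.294 mm.
The rigid supports impose zero overall length change; the single axial force P common to all segments must satisfy P Σ Lᵢ/(AᵢEᵢ) = δ_free.
The series flexibility is Σ Lᵢ/(AᵢEᵢ) = 800/(1000×194×10³) + 280/(2075×201×10³) + 500/(1050×143×10³) = 8.125×10⁻⁶ mm/N.
So P = 1.294 / 8.125×10⁻⁶ = 159.3 kN, compressive.
σ_{stainless steel} = P / A = 159300 / 1000 = 159.3 MPa.

σ ≈ 159 MPa (compressive)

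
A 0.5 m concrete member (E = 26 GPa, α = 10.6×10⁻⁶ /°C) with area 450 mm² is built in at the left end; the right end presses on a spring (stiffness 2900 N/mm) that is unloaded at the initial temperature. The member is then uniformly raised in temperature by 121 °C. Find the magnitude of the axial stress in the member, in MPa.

Free thermal expansion: δ_free = αΔT L = 10.6×10⁻⁶ × 121 × 500 = 0.6413 mm.
With a force P in the spring, the elastic change of the member is PL/(AE) and that of the spring is P/k; compatibility requires their sum to equal δ_free.
So P = δ_free / [L/(AE) + 1/k] = 0.6413 / [ 500/(450×26×10³) + 1/(2900) ].
P = 0.6413 / 0.0003876 = 1655 N.
σ = P/A = 1655/450 = 3.677 MPa.

σ ≈ 3.68 MPa (compressive)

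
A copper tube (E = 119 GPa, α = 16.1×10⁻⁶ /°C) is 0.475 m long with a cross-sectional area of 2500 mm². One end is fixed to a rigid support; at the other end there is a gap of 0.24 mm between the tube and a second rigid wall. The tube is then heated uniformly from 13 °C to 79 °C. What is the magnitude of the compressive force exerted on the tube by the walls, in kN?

P ≈ 166 kN

If the wall were absent the tube would grow by αΔT L = 16.1×10⁻⁶ × 66 × 475 = 0.5047 mm.
This exceeds the 0.24 mm gap, so the wall pushes back. The portion of expansion that must be recovered elastically is δ_free − gap = 0.5047 − 0.24 = 0.2647 mm.
That suppressed elongation corresponds to σ = E·Δ/L = 119×10³ × 0.2647/475 = 66.32 MPa.
Force on the wall = σA = 66.32 × 2500 mm² = 165.8 kN.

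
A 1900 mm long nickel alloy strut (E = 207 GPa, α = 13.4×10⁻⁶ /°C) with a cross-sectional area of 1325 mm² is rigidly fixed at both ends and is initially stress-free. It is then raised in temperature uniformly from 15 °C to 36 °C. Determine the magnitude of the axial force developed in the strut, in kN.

P ≈ 77.2 kN (compressive)

The ends cannot move, so σ = EαΔT = 207×10³ × 13.4×10⁻⁶ × 21 = 58.25 MPa.
Then P = σA = 58.25 × 1325 mm² = 77.18 kN, compressive.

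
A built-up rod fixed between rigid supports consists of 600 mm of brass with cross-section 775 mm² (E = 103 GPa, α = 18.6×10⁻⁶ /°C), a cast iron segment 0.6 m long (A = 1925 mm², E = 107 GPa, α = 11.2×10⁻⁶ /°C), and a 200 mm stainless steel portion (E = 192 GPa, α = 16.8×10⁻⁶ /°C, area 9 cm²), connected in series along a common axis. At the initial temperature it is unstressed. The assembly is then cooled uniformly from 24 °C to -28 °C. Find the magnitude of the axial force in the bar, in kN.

P ≈ 95.3 kN (tensile)

If the supports were absent, the total length change would be Σ αᵢΔT Lᵢ = 18.6×10⁻⁶×52×600 + 11.2×10⁻⁶×52×600 + 16.8×10⁻⁶×52×200 = 1.104 mm.
The rigid supports impose zero overall length change; the single axial force P common to all segments must satisfy P Σ Lᵢ/(AᵢEᵢ) = δ_free.
Σ Lᵢ/(AᵢEᵢ) = 600/(775×103×10³) + 600/(1925×107×10³) + 200/(900×192×10³) = 1.159×10⁻⁵ mm/N.
Hence P = δ_free / Σ(L/AE) = 1.104/1.159×10⁻⁵ = 95.32 kN (tensile).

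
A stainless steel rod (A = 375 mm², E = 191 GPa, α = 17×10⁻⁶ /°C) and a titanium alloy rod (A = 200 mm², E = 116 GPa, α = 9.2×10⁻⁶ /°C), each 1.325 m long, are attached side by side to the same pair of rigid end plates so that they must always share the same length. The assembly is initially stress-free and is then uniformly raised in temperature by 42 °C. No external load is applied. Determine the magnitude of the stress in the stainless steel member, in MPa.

σ ≈ 15.3 MPa (compressive)

Equilibrium of a rigid end plate with no external load gives equal and opposite internal forces ±P in the two members. Since α_{stainless steel} > α_{titanium alloy}, heating drives the stainless steel into compression and the titanium alloy into tension.
Equating the net (thermal + elastic) strains gives |α₁ − α₂|·ΔT = P·[1/(A₁E₁) + 1/(A₂E₂)].
|α₁ − α₂|·ΔT = 7.8×10⁻⁶ × 42 = 0.0003276.
1/(A₁E₁) + 1/(A₂E₂) = 1/(375×191×10³) + 1/(200×116×10³) = 5.707×10⁻⁸ N⁻¹.
P = 0.0003276 / 5.707×10⁻⁸ = 5741 N = 5.741 kN.
σ_{stainless steel} = P/A₁ = 5741/375 = 15.31 MPa, compressive.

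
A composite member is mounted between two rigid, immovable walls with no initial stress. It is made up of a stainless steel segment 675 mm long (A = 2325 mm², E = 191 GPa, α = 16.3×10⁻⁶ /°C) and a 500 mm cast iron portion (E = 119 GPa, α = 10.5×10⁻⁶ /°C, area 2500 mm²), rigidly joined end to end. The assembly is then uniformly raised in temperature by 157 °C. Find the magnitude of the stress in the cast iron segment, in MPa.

σ ≈ 319 MPa (compressive)

Free thermal expansion of the whole bar: Σ αᵢΔT Lᵢ = 16.3×10⁻⁶×157×675 + 10.5×10⁻⁶×157×500 = 2.552 mm.
The rigid supports impose zero overall length change; the single axial force P common to all segments must satisfy P Σ Lᵢ/(AᵢEᵢ) = δ_free.
Σ Lᵢ/(AᵢEᵢ) = 675/(2325×191×10³) + 500/(2500×119×10³) = 3.201×10⁻⁶ mm/N.
Hence P = δ_free / Σ(L/AE) = 2.552/3.201×10⁻⁶ = 797.2 kN (compressive).
σ_{cast iron} = P / A = 797200 / 2500 = 318.9 MPa.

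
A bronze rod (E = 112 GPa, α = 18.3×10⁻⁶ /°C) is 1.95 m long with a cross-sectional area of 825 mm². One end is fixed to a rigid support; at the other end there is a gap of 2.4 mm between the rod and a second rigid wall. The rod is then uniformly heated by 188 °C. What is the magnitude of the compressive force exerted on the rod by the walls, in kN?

Free thermal elongation = αΔT L = 18.3×10⁻⁶ × 188 × 1950 = 6.709 mm.
This exceeds the 2.4 mm gap, so the wall pushes back. The portion of expansion that must be recovered elastically is δ_free − gap = 6.709 − 2.4 = 4.309 mm.
That suppressed elongation corresponds to σ = E·Δ/L = 112×10³ × 4.309/1950 = 247.5 MPa.
Force on the wall = σA = 247.5 × 825 mm² = 204.2 kN.

P ≈ 204 kN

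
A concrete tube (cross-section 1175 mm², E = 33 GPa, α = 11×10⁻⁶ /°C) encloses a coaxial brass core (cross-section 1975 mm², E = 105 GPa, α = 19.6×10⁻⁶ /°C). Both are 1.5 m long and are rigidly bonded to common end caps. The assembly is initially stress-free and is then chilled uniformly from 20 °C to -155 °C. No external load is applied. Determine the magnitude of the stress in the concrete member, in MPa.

σ ≈ 41.8 MPa (compressive)

Both members must finish at the same length. With the larger α, the brass tends to over-contract; the plates restrain it, putting the brass in tension and the concrete in compression. With no external load the two internal forces are equal and opposite, magnitude P.
Setting the final lengths equal and cancelling L: (α₁ − α₂)ΔT = P/(A₁E₁) + P/(A₂E₂).
|α₁ − α₂|·ΔT = 8.6×10⁻⁶ × 175 = 0.001505.
1/(A₁E₁) + 1/(A₂E₂) = 1/(1175×33×10³) + 1/(1975×105×10³) = 3.061×10⁻⁸ N⁻¹.
P = 0.001505 / 3.061×10⁻⁸ = 49160 N = 49.16 kN.
σ_{concrete} = P/A₁ = 49160/1175 = 41.84 MPa, compressive.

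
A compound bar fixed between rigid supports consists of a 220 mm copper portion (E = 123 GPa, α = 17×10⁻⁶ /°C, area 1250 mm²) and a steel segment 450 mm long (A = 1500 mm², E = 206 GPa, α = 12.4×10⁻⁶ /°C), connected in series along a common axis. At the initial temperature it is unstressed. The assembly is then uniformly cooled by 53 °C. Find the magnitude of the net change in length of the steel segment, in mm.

|ΔL| ≈ 0.0466 mm

Free thermal contraction of the whole bar: Σ αᵢΔT Lᵢ = 17×10⁻⁶×53×220 + 12.4×10⁻⁶×53×450 = 0.494 mm.
The rigid supports impose zero overall length change; the single axial force P common to all segments must satisfy P Σ Lᵢ/(AᵢEᵢ) = δ_free.
The series flexibility is Σ Lᵢ/(AᵢEᵢ) = 220/(1250×123×10³) + 450/(1500×206×10³) = 2.887×10⁻⁶ mm/N.
Hence P = δ_free / Σ(L/AE) = 0.494/2.887×10⁻⁶ = 171.1 kN (tensile).
For the steel segment, free thermal change = 12.4×10⁻⁶×53×450 = 0.2957 mm and elastic change from P = 171100×450/(1500×206×10³) = 0.2492 mm; these oppose, so the net change is 0.0466 mm (segment shortens).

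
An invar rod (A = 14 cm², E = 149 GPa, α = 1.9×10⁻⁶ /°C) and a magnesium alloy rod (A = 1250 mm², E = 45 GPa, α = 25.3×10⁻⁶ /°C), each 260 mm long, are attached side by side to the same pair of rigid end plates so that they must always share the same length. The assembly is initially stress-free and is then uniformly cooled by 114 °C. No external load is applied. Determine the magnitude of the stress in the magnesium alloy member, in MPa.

Both members must finish at the same length. With the larger α, the magnesium alloy tends to over-contract; the plates restrain it, putting the magnesium alloy in tension and the invar in compression. With no external load the two internal forces are equal and opposite, magnitude P.
Equating the net (thermal + elastic) strains gives |α₁ − α₂|·ΔT = P·[1/(A₁E₁) + 1/(A₂E₂)].
|α₁ − α₂|·ΔT = 23.4×10⁻⁶ × 114 = 0.002668.
1/(A₁E₁) + 1/(A₂E₂) = 1/(1400×149×10³) + 1/(1250×45×10³) = 2.257×10⁻⁸ N⁻¹.
P = 0.002668 / 2.257×10⁻⁸ = 118200 N = 118.2 kN.
σ_{magnesium alloy} = P/A₂ = 118200/1250 = 94.55 MPa, tensile.

σ ≈ 94.5 MPa (tensile)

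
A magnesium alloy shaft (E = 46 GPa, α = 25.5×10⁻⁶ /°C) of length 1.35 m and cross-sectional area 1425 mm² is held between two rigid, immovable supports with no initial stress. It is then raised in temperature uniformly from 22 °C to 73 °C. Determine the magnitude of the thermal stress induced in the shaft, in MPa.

σ ≈ 59.8 MPa (compressive)

With length fixed, the mechanical strain must cancel the thermal strain αΔT = 25.5×10⁻⁶ × 51 = 1300.5×10⁻⁶.
The stress required to suppress this strain is σ = Eε = 46×10³ × 1300.5×10⁻⁶ = 59.82 MPa, compressive since the shaft is trying to expand.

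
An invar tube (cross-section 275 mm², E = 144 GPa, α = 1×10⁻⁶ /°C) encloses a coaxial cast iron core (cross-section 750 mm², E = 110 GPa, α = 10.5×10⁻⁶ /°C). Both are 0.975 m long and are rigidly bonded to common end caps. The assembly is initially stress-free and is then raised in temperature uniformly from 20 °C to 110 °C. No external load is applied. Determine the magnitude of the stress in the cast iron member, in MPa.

σ ≈ 30.5 MPa (compressive)

Both members must finish at the same length. With the larger α, the cast iron tends to over-expand; the plates restrain it, putting the cast iron in compression and the invar in tension. With no external load the two internal forces are equal and opposite, magnitude P.
Equating the net (thermal + elastic) strains gives |α₁ − α₂|·ΔT = P·[1/(A₁E₁) + 1/(A₂E₂)].
|α₁ − α₂|·ΔT = 9.5×10⁻⁶ × 90 = 0.000855.
1/(A₁E₁) + 1/(A₂E₂) = 1/(275×144×10³) + 1/(750×110×10³) = 3.737×10⁻⁸ N⁻¹.
So P = 0.000855 / 3.737×10⁻⁸ = 22.88 kN.
σ_{cast iron} = P/A₂ = 22880/750 = 30.5 MPa, compressive.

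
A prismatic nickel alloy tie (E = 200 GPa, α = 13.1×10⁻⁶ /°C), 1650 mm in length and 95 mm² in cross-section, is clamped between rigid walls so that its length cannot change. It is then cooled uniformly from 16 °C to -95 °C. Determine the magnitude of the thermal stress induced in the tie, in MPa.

The supports are rigid, so the total axial strain is zero. The restrained thermal strain is ε = αΔT = 13.1×10⁻⁶ × 111 = 1454.1×10⁻⁶.
Hence σ = E·αΔT = 200×10³ × 1454.1×10⁻⁶ = 290.8 MPa, tensile.

σ ≈ 291 MPa (tensile)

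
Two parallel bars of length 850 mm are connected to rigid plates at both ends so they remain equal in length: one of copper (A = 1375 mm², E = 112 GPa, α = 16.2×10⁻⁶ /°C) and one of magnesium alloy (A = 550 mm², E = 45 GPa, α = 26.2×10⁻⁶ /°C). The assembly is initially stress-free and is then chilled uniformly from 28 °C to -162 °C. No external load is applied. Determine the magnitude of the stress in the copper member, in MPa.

Equilibrium of a rigid end plate with no external load gives equal and opposite internal forces ±P in the two members. Since α_{magnesium alloy} > α_{copper}, cooling drives the magnesium alloy into tension and the copper into compression.
Equating the net (thermal + elastic) strains gives |α₁ − α₂|·ΔT = P·[1/(A₁E₁) + 1/(A₂E₂)].
|α₁ − α₂|·ΔT = 10×10⁻⁶ × 190 = 0.0019.
1/(A₁E₁) + 1/(A₂E₂) = 1/(1375×112×10³) + 1/(550×45×10³) = 4.69×10⁻⁸ N⁻¹.
So P = 0.0019 / 4.69×10⁻⁸ = 40.51 kN.
σ_{copper} = P/A₁ = 40510/1375 = 29.46 MPa, compressive.

σ ≈ 29.5 MPa (compressive)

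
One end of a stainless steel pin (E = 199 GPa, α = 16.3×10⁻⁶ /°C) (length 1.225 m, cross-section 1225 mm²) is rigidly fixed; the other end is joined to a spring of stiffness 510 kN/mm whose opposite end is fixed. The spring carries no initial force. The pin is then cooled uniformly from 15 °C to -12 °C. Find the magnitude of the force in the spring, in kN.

If the spring were absent the pin would shorten by αΔT L = 16.3×10⁻⁶ × 27 × 1225 = 0.5391 mm.
Let P be the tensile force in the spring. The pin extends elastically by PL/(AE) and the spring stretches by P/k; together these equal δ_free.
P [ L/(AE) + 1/k ] = δ_free → P [ 1225/(1225×199×10³) + 1/(510×10³) ] = 0.5391.
P = 0.5391 / 6.986×10⁻⁶ = 77170 N.

P ≈ 77.2 kN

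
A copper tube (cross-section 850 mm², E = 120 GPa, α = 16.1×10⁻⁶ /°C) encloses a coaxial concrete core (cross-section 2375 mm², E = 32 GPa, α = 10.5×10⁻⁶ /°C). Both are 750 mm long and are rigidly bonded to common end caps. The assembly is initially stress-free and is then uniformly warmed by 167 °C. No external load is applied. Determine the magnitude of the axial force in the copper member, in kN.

P ≈ 40.7 kN (compressive in the copper)

The copper has the larger α, so on heating it would change length more than the concrete if both were free. The rigid plates force a common final length, so the copper is put into compression and the concrete into tension, with equal and opposite forces P (no external load).
Equating the net (thermal + elastic) strains gives |α₁ − α₂|·ΔT = P·[1/(A₁E₁) + 1/(A₂E₂)].
|α₁ − α₂|·ΔT = 5.6×10⁻⁶ × 167 = 0.0009352.
1/(A₁E₁) + 1/(A₂E₂) = 1/(850×120×10³) + 1/(2375×32×10³) = 2.296×10⁻⁸ N⁻¹.
So P = 0.0009352 / 2.296×10⁻⁸ = 40.73 kN.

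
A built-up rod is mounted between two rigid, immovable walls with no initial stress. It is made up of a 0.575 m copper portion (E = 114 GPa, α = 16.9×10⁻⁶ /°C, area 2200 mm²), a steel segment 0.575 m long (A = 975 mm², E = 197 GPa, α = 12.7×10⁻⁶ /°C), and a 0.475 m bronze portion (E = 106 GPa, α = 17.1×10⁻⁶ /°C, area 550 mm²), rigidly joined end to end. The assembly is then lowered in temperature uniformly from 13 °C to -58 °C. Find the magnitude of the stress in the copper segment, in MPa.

σ ≈ 60.4 MPa (tensile)

If the supports were absent, the total length change would be Σ αᵢΔT Lᵢ = 16.9×10⁻⁶×71×575 + 12.7×10⁻⁶×71×575 + 17.1×10⁻⁶×71×475 = 1.785 mm.
Since the ends are fixed, an axial force P builds up, equal in every segment, with P · Σ Lᵢ/(AᵢEᵢ) = δ_free.
Σ Lᵢ/(AᵢEᵢ) = 575/(2200×114×10³) + 575/(975×197×10³) + 475/(550×106×10³) = 1.343×10⁻⁵ mm/N.
So P = 1.785 / 1.343×10⁻⁵ = 132.9 kN, tensile.
σ_{copper} = P / A = 132900 / 2200 = 60.4 MPa.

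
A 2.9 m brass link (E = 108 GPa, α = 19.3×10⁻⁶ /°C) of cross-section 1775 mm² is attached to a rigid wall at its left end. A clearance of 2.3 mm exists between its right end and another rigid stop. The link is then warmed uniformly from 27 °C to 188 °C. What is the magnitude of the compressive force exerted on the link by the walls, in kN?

P ≈ 444 kN

Unrestrained expansion: δ_free = αΔT L = 19.3×10⁻⁶ × 161 × 2900 = 9.011 mm.
This exceeds the 2.3 mm gap, so the wall pushes back. The portion of expansion that must be recovered elastically is δ_free − gap = 9.011 − 2.3 = 6.711 mm.
So σ = E(δ_free − g)/L = 108×10³ × 6.711/2900 = 249.9 MPa.
Force on the wall = σA = 249.9 × 1775 mm² = 443.6 kN.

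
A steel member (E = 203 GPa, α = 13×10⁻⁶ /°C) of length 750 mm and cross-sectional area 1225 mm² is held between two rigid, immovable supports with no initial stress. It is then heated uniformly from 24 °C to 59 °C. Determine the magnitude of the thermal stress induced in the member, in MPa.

σ ≈ 92.4 MPa (compressive)

Because both ends are immovable the net strain is zero, and the suppressed thermal strain is αΔT = 13×10⁻⁶ × 35 = 455×10⁻⁶.
σ = EαΔT = 203×10³ × 13×10⁻⁶ × 35 = 92.36 MPa (compressive; the member is trying to expand).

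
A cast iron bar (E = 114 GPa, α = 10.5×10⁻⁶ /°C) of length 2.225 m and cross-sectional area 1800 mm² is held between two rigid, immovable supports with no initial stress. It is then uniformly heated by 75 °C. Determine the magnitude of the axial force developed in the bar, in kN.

P ≈ 162 kN (compressive)

The ends cannot move, so σ = EαΔT = 114×10³ × 10.5×10⁻⁶ × 75 = 89.77 MPa.
P = AEαΔT = 1800 × 114×10³ × 10.5×10⁻⁶ × 75 = 161.6 kN (compressive).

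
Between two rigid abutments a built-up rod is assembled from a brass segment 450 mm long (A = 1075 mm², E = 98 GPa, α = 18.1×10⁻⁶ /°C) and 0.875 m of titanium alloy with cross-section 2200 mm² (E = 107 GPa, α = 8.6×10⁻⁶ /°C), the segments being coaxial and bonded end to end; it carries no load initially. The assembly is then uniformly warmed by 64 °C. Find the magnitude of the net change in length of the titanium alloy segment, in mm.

|ΔL| ≈ 0.015 mm

Free thermal expansion of the whole bar: Σ αᵢΔT Lᵢ = 18.1×10⁻⁶×64×450 + 8.6×10⁻⁶×64×875 = 1.003 mm.
Since the ends are fixed, an axial force P builds up, equal in every segment, with P · Σ Lᵢ/(AᵢEᵢ) = δ_free.
Σ Lᵢ/(AᵢEᵢ) = 450/(1075×98×10³) + 875/(2200×107×10³) = 7.989×10⁻⁶ mm/N.
Hence P = δ_free / Σ(L/AE) = 1.003/7.989×10⁻⁶ = 125.5 kN (compressive).
For the titanium alloy segment, free thermal change = 8.6×10⁻⁶×64×875 = 0.4816 mm and elastic change from P = 125500×875/(2200×107×10³) = 0.4666 mm; these oppose, so the net change is 0.015 mm (segment lengthens).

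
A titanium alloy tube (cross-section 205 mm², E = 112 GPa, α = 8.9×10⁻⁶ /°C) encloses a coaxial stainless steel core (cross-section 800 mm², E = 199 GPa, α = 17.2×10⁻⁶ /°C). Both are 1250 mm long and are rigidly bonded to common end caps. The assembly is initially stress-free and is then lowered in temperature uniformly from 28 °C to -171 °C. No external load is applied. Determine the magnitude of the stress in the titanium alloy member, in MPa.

The stainless steel has the larger α, so on cooling it would change length more than the titanium alloy if both were free. The rigid plates force a common final length, so the stainless steel is put into tension and the titanium alloy into compression, with equal and opposite forces P (no external load).
Setting the final lengths equal and cancelling L: (α₁ − α₂)ΔT = P/(A₁E₁) + P/(A₂E₂).
|α₁ − α₂|·ΔT = 8.3×10⁻⁶ × 199 = 0.001652.
1/(A₁E₁) + 1/(A₂E₂) = 1/(205×112×10³) + 1/(800×199×10³) = 4.984×10⁻⁸ N⁻¹.
So P = 0.001652 / 4.984×10⁻⁸ = 33.14 kN.
σ_{titanium alloy} = P/A₁ = 33140/205 = 161.7 MPa, compressive.

σ ≈ 162 MPa (compressive)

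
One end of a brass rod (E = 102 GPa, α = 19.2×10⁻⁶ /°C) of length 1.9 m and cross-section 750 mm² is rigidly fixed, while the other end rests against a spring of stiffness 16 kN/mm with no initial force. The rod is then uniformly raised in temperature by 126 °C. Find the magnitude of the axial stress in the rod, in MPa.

σ ≈ 70.2 MPa (compressive)

If the spring were absent the rod would lengthen by αΔT L = 19.2×10⁻⁶ × 126 × 1900 = 4.596 mm.
With a force P in the spring, the elastic change of the rod is PL/(AE) and that of the spring is P/k; compatibility requires their sum to equal δ_free.
P [ L/(AE) + 1/k ] = δ_free → P [ 1900/(750×102×10³) + 1/(16×10³) ] = 4.596.
P = 4.596 / 8.734×10⁻⁵ = 52630 N.
σ = P/A = 52630/750 = 70.17 MPa.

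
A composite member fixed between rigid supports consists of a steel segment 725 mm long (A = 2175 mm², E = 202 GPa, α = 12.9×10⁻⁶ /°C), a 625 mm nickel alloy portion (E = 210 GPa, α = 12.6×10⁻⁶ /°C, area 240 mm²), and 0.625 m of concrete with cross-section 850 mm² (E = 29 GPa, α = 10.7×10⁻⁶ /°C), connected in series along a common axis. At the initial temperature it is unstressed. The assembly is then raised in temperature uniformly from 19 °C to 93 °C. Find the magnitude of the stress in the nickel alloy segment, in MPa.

σ ≈ 187 MPa (compressive)

If the supports were absent, the total length change would be Σ αᵢΔT Lᵢ = 12.9×10⁻⁶×74×725 + 12.6×10⁻⁶×74×625 + 10.7×10⁻⁶×74×625 = 1.77 mm.
The walls prevent any net length change, so an axial force P (same in every segment) develops. Compatibility: P · Σ Lᵢ/(AᵢEᵢ) = δ_free.
Σ Lᵢ/(AᵢEᵢ) = 725/(2175×202×10³) + 625/(240×210×10³) + 625/(850×29×10³) = 3.941×10⁻⁵ mm/N.
Hence P = δ_free / Σ(L/AE) = 1.77/3.941×10⁻⁵ = 44.91 kN (compressive).
σ_{nickel alloy} = P / A = 44910 / 240 = 187.1 MPa.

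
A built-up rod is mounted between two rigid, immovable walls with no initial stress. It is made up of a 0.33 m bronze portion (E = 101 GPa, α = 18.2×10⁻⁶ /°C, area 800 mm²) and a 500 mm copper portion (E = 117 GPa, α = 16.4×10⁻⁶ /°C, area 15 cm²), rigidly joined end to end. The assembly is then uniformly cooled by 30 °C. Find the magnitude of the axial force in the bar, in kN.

P ≈ 61.5 kN (tensile)

With the walls removed the bar would change length by δ_free = Σ αᵢΔT Lᵢ = 18.2×10⁻⁶×30×330 + 16.4×10⁻⁶×30×500 = 0.4262 mm.
Since the ends are fixed, an axial force P builds up, equal in every segment, with P · Σ Lᵢ/(AᵢEᵢ) = δ_free.
The series flexibility is Σ Lᵢ/(AᵢEᵢ) = 330/(800×101×10³) + 500/(1500×117×10³) = 6.933×10⁻⁶ mm/N.
Hence P = δ_free / Σ(L/AE) = 0.4262/6.933×10⁻⁶ = 61.47 kN (tensile).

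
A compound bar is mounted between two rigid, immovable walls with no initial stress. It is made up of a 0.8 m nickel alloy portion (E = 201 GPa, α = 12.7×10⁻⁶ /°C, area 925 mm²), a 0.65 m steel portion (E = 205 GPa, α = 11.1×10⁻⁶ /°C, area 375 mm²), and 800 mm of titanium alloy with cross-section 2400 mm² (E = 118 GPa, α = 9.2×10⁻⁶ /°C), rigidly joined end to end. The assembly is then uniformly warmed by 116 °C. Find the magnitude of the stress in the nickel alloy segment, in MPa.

If the supports were absent, the total length change would be Σ αᵢΔT Lᵢ = 12.7×10⁻⁶×116×800 + 11.1×10⁻⁶×116×650 + 9.2×10⁻⁶×116×800 = 2.869 mm.
Since the ends are fixed, an axial force P builds up, equal in every segment, with P · Σ Lᵢ/(AᵢEᵢ) = δ_free.
Σ Lᵢ/(AᵢEᵢ) = 800/(925×201×10³) + 650/(375×205×10³) + 800/(2400×118×10³) = 1.558×10⁻⁵ mm/N.
So P = 2.869 / 1.558×10⁻⁵ = 184.1 kN, compressive.
σ_{nickel alloy} = P / A = 184100 / 925 = 199.1 MPa.

σ ≈ 199 MPa (compressive)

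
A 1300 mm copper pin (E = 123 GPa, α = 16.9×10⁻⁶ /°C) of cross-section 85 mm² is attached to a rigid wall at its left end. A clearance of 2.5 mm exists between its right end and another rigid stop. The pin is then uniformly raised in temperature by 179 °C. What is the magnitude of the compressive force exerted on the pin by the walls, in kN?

Free thermal elongation = αΔT L = 16.9×10⁻⁶ × 179 × 1300 = 3.933 mm.
This exceeds the 2.5 mm gap, so the wall pushes back. The portion of expansion that must be recovered elastically is δ_free − gap = 3.933 − 2.5 = 1.433 mm.
Compatibility: PL/(AE) = 1.433 mm, so σ = P/A = E × (1.433/1300) = 135.5 MPa.
Force on the wall = σA = 135.5 × 85 mm² = 11.52 kN.

P ≈ 11.5 kN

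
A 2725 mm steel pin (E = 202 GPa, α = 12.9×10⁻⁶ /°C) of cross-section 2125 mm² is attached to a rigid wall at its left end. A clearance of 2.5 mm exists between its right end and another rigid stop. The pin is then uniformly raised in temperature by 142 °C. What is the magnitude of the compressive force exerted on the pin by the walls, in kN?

Unrestrained expansion: δ_free = αΔT L = 12.9×10⁻⁶ × 142 × 2725 = 4.992 mm.
After closing the 2.5 mm clearance, 4.992 − 2.5 = 2.492 mm of expansion remains to be suppressed by the wall.
That suppressed elongation corresponds to σ = E·Δ/L = 202×10³ × 2.492/2725 = 184.7 MPa.
P = σA = 184.7 × 2125 = 392.5 kN.

P ≈ 392 kN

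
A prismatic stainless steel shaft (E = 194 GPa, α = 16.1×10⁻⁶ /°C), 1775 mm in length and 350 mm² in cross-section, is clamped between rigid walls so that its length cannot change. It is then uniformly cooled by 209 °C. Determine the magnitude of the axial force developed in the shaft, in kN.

P ≈ 228 kN (tensile)

Full restraint means ε = 0, so the stress is σ = EαΔT = 194×10³ × 16.1×10⁻⁶ × 209 = 652.8 MPa.
Then P = σA = 652.8 × 350 mm² = 228.5 kN, tensile.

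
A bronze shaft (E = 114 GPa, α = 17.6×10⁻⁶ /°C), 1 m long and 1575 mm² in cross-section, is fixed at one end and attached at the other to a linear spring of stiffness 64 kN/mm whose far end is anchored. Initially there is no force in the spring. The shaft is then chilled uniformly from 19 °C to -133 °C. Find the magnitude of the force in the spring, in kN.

If the spring were absent the shaft would shorten by αΔT L = 17.6×10⁻⁶ × 152 × 1000 = 2.675 mm.
Let P be the tensile force in the spring. The shaft extends elastically by PL/(AE) and the spring stretches by P/k; together these equal δ_free.
P [ L/(AE) + 1/k ] = δ_free → P [ 1000/(1575×114×10³) + 1/(64×10³) ] = 2.675.
P = 2.675 / 2.119×10⁻⁵ = 126200 N.

P ≈ 126 kN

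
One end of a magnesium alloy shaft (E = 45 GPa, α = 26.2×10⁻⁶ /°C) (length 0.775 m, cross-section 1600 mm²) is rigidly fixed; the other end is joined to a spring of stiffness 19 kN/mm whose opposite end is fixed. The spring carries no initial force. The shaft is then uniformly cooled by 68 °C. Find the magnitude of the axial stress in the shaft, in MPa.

If the spring were absent the shaft would shorten by αΔT L = 26.2×10⁻⁶ × 68 × 775 = 1.381 mm.
With a force P in the spring, the elastic change of the shaft is PL/(AE) and that of the spring is P/k; compatibility requires their sum to equal δ_free.
So P = δ_free / [L/(AE) + 1/k] = 1.381 / [ 775/(1600×45×10³) + 1/(19×10³) ].
P = 1.381 / 6.34×10⁻⁵ = 21780 N.
σ = P/A = 21780/1600 = 13.61 MPa.

σ ≈ 13.6 MPa (tensile)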